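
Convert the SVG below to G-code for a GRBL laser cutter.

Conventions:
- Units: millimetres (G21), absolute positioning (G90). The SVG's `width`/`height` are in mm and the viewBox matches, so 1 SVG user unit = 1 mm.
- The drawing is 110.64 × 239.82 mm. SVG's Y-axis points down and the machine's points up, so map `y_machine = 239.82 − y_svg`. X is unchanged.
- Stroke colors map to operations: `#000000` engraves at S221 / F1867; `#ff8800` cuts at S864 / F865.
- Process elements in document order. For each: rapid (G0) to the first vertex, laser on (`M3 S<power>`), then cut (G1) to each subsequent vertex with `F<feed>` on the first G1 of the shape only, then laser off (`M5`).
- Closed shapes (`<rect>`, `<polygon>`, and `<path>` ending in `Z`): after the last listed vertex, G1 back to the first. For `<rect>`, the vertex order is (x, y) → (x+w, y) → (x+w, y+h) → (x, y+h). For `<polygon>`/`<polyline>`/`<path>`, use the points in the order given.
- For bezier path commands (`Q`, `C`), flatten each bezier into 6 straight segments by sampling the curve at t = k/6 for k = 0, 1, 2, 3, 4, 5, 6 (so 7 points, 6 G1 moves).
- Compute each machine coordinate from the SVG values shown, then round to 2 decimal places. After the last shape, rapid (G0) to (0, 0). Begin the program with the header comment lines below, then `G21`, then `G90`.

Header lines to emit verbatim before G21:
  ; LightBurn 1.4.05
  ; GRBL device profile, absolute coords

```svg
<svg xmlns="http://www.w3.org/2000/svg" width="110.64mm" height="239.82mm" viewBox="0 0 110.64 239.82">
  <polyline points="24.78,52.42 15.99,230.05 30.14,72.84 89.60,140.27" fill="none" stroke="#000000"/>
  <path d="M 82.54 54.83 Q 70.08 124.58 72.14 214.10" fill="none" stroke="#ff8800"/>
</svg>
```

; LightBurn 1.4.05
; GRBL device profile, absolute coords
G21
G90
G0 X24.78 Y187.40
M3 S221
G1 X15.99 Y9.77 F1867
G1 X30.14 Y166.98
G1 X89.60 Y99.55
M5
G0 X82.54 Y184.99
M3 S864
G1 X78.79 Y161.19 F865
G1 X75.85 Y136.29
G1 X73.71 Y110.30
G1 X72.38 Y83.20
G1 X71.86 Y55.01
G1 X72.14 Y25.72
M5
G0 X0.00 Y0.00

1 u = 1 mm; y_m = 239.82 − y.

[1] `<polyline>` open polyline, #000000→engrave S221 F1867: (24.78,187.40) → (15.99,9.77) → (30.14,166.98) → (89.60,99.55)

[2] `<path>` quadratic bezier, #ff8800→cut S864 F865: (82.54,184.99) → (78.79,161.19) → (75.85,136.29) → (73.71,110.30) → (72.38,83.20) → (71.86,55.01) → (72.14,25.72)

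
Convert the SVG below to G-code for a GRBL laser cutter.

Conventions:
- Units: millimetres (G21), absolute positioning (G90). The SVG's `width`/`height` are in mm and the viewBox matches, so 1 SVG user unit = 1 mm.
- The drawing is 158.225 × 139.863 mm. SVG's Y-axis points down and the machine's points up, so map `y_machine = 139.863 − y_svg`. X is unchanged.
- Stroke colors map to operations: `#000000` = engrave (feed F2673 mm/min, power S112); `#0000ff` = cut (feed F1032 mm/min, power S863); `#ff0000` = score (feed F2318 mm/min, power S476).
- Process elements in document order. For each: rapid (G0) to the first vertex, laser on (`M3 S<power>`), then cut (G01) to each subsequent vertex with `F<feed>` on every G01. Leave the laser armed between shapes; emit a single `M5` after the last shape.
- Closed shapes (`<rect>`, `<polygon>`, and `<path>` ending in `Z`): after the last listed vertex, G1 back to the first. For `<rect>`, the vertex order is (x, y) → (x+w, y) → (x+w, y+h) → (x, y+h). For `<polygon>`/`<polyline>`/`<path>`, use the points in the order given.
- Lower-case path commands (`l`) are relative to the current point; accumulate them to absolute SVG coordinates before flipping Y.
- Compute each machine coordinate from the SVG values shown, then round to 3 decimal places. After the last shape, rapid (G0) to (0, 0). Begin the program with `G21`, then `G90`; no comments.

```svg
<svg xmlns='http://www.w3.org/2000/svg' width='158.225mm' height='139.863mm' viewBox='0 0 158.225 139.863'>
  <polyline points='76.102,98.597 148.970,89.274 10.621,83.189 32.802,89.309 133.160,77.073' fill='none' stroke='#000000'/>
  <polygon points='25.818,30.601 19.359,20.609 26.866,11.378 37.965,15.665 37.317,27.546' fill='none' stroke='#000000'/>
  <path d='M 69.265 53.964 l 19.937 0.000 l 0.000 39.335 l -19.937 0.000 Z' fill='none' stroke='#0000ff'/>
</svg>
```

G21
G90
G0 X76.102 Y41.266
M3 S112
G01 X148.970 Y50.589 F2673
G01 X10.621 Y56.674 F2673
G01 X32.802 Y50.554 F2673
G01 X133.160 Y62.790 F2673
G0 X25.818 Y109.262
M3 S112
G01 X19.359 Y119.254 F2673
G01 X26.866 Y128.485 F2673
G01 X37.965 Y124.198 F2673
G01 X37.317 Y112.317 F2673
G01 X25.818 Y109.262 F2673
G0 X69.265 Y85.899
M3 S863
G01 X89.202 Y85.899 F1032
G01 X89.202 Y46.564 F1032
G01 X69.265 Y46.564 F1032
G01 X69.265 Y85.899 F1032
M5
G0 X0.000 Y0.000

viewBox `0 0 158.225 139.863` with mm width/height → 1 unit = 1 mm. Flip: y_m = 139.863 − y_svg.

**Shape 1** — `<polyline>` open polyline, stroke `#000000` → engrave (S112, F2673). Machine vertices: (76.102,41.266) → (148.970,50.589) → (10.621,56.674) → (32.802,50.554) → (133.160,62.790). Open path.

**Shape 2** — `<polygon>` regular polygon, stroke `#000000` → engrave (S112, F2673). Machine vertices: (25.818,109.262) → (19.359,119.254) → (26.866,128.485) → (37.965,124.198) → (37.317,112.317) → (25.818,109.262). Closed: final G1 returns to the first vertex.

**Shape 3** — `<path>` rectangle, stroke `#0000ff` → cut (S863, F1032). Machine vertices: (69.265,85.899) → (89.202,85.899) → (89.202,46.564) → (69.265,46.564) → (69.265,85.899). Closed: final G1 returns to the first vertex.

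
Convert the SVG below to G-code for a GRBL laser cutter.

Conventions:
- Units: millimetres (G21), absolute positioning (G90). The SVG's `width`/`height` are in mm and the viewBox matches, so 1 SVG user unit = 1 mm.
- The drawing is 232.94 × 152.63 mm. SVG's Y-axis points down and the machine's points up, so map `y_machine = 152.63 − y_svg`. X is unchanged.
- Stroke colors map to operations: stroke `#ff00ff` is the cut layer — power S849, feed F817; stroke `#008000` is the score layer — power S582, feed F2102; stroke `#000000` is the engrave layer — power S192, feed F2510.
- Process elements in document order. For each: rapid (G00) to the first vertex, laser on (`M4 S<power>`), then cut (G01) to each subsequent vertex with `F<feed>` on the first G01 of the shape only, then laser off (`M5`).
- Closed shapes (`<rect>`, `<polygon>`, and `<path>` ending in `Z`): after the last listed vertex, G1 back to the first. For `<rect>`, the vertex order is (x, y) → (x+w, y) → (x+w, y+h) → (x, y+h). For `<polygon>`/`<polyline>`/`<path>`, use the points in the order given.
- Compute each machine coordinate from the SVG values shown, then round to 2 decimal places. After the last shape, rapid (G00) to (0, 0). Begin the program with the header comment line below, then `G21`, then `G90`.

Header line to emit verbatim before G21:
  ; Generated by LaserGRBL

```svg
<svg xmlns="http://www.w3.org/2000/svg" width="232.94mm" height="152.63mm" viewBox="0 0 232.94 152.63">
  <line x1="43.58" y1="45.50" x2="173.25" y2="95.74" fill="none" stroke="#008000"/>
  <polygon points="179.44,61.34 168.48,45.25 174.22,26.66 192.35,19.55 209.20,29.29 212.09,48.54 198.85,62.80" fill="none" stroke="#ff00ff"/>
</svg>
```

; Generated by LaserGRBL
G21
G90
G00 X43.58 Y107.13
M4 S582
G01 X173.25 Y56.89 F2102
M5
G00 X179.44 Y91.29
M4 S849
G01 X168.48 Y107.38 F817
G01 X174.22 Y125.97
G01 X192.35 Y133.08
G01 X209.20 Y123.34
G01 X212.09 Y104.09
G01 X198.85 Y89.83
G01 X179.44 Y91.29
M5
G00 X0.00 Y0.00

Since the viewBox matches the mm dimensions, user units are millimetres directly. The only transform is the Y-flip y_m = 152.63 − y_svg.

Shape 1 is a line segment drawn with `<line>`. Its stroke #008000 means score at S582, F2102. After flipping Y the toolpath is (43.58,107.13) → (173.25,56.89).

Shape 2 is a regular polygon drawn with `<polygon>`. Its stroke #ff00ff means cut at S849, F817. After flipping Y the toolpath is (179.44,91.29) → (168.48,107.38) → (174.22,125.97) → (192.35,133.08) → (209.20,123.34) → (212.09,104.09) → (198.85,89.83) → (179.44,91.29), returning to the start.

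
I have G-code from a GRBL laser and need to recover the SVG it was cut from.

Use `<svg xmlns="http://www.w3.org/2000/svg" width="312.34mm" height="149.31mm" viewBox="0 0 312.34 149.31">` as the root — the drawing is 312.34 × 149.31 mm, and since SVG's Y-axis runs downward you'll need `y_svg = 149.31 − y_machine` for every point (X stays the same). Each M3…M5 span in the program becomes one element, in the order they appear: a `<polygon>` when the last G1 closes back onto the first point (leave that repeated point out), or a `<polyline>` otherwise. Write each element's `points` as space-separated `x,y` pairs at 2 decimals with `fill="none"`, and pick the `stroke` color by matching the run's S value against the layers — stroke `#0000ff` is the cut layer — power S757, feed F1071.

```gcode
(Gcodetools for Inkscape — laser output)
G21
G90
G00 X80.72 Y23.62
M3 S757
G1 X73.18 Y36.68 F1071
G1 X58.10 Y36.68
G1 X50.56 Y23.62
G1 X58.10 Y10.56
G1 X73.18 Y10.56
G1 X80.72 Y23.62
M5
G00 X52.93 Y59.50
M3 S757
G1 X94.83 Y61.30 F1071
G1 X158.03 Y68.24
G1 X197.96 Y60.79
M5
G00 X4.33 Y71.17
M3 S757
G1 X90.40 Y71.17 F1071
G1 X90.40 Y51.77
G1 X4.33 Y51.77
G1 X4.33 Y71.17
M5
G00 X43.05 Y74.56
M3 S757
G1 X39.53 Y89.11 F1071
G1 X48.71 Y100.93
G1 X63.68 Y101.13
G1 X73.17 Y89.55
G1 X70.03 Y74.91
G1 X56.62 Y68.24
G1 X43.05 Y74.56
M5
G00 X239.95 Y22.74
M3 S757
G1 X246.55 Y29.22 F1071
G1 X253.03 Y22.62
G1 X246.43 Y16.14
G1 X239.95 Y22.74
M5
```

y_svg = 149.31 − y_m. Every run uses S757, so all elements get stroke `#0000ff` (cut).

[1] closed run; points: 80.72,125.69 73.18,112.63 58.10,112.63 50.56,125.69 58.10,138.75 73.18,138.75

[2] open run; points: 52.93,89.81 94.83,88.01 158.03,81.07 197.96,88.52

[3] closed run; points: 4.33,78.14 90.40,78.14 90.40,97.54 4.33,97.54

[4] closed run; points: 43.05,74.75 39.53,60.20 48.71,48.38 63.68,48.18 73.17,59.76 70.03,74.40 56.62,81.07

[5] closed run; points: 239.95,126.57 246.55,120.09 253.03,126.69 246.43,133.17

<svg xmlns="http://www.w3.org/2000/svg" width="312.34mm" height="149.31mm" viewBox="0 0 312.34 149.31">
  <polygon points="80.72,125.69 73.18,112.63 58.10,112.63 50.56,125.69 58.10,138.75 73.18,138.75" fill="none" stroke="#0000ff"/>
  <polyline points="52.93,89.81 94.83,88.01 158.03,81.07 197.96,88.52" fill="none" stroke="#0000ff"/>
  <polygon points="4.33,78.14 90.40,78.14 90.40,97.54 4.33,97.54" fill="none" stroke="#0000ff"/>
  <polygon points="43.05,74.75 39.53,60.20 48.71,48.38 63.68,48.18 73.17,59.76 70.03,74.40 56.62,81.07" fill="none" stroke="#0000ff"/>
  <polygon points="239.95,126.57 246.55,120.09 253.03,126.69 246.43,133.17" fill="none" stroke="#0000ff"/>
</svg>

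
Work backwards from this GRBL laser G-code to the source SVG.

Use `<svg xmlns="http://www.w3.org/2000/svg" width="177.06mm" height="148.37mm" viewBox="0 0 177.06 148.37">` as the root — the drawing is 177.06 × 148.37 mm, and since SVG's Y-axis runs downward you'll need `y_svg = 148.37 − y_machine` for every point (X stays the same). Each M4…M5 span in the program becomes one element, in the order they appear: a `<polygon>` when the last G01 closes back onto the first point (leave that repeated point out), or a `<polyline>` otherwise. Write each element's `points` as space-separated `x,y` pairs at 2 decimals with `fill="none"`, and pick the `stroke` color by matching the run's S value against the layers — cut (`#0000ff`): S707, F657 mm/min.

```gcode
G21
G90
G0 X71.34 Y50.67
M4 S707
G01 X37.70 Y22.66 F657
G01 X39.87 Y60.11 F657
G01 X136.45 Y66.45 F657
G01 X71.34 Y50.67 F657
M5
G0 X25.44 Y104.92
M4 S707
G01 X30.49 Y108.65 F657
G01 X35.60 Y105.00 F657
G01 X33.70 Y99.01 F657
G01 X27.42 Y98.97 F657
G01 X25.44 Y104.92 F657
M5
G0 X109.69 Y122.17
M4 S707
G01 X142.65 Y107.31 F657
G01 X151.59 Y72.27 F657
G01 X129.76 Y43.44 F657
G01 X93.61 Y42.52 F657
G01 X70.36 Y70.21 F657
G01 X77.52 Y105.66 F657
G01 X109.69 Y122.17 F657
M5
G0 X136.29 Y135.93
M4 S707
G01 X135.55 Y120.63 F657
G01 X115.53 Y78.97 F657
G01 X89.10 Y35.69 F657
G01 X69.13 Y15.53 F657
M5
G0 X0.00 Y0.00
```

y_svg = 148.37 − y_m. Every run uses S707, so all elements get stroke `#0000ff` (cut).

[1] closed run; points: 71.34,97.70 37.70,125.71 39.87,88.26 136.45,81.92

[2] closed run; points: 25.44,43.45 30.49,39.72 35.60,43.37 33.70,49.36 27.42,49.40

[3] closed run; points: 109.69,26.20 142.65,41.06 151.59,76.10 129.76,104.93 93.61,105.85 70.36,78.16 77.52,42.71

[4] open run; points: 136.29,12.44 135.55,27.74 115.53,69.40 89.10,112.68 69.13,132.84

<svg xmlns="http://www.w3.org/2000/svg" width="177.06mm" height="148.37mm" viewBox="0 0 177.06 148.37">
  <polygon points="71.34,97.70 37.70,125.71 39.87,88.26 136.45,81.92" fill="none" stroke="#0000ff"/>
  <polygon points="25.44,43.45 30.49,39.72 35.60,43.37 33.70,49.36 27.42,49.40" fill="none" stroke="#0000ff"/>
  <polygon points="109.69,26.20 142.65,41.06 151.59,76.10 129.76,104.93 93.61,105.85 70.36,78.16 77.52,42.71" fill="none" stroke="#0000ff"/>
  <polyline points="136.29,12.44 135.55,27.74 115.53,69.40 89.10,112.68 69.13,132.84" fill="none" stroke="#0000ff"/>
</svg>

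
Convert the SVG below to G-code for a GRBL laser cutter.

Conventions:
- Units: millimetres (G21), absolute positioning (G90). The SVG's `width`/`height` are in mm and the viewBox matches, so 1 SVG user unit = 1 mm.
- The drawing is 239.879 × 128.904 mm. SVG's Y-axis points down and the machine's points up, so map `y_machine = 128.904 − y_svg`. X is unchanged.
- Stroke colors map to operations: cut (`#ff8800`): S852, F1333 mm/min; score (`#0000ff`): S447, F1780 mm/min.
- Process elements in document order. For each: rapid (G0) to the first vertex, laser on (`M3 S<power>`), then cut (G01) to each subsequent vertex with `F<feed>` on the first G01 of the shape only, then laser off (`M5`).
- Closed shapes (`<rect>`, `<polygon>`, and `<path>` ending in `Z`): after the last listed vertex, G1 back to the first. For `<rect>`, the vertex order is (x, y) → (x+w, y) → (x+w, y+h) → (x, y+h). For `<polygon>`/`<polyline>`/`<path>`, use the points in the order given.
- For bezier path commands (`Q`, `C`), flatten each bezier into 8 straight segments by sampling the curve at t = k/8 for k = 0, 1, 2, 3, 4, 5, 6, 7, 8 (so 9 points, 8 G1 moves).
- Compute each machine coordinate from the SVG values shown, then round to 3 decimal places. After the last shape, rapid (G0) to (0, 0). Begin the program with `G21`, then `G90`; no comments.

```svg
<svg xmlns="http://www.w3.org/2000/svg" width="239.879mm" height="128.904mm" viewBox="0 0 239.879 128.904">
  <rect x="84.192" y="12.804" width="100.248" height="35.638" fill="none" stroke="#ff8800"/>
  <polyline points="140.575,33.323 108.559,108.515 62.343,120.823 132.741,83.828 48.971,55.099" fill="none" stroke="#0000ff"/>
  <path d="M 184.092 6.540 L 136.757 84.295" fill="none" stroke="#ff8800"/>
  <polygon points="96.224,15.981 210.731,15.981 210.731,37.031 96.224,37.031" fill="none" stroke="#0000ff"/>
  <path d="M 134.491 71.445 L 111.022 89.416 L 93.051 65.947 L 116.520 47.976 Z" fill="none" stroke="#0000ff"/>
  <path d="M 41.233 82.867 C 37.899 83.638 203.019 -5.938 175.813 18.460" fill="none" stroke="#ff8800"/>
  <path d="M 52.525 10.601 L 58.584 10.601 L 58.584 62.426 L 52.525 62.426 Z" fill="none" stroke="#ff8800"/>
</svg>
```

Since the viewBox matches the mm dimensions, user units are millimetres directly. The only transform is the Y-flip y_m = 128.904 − y_svg.

Shape 1 is a rectangle drawn with `<rect>`. Its stroke #ff8800 means cut at S852, F1333. After flipping Y the toolpath is (84.192,116.100) → (184.440,116.100) → (184.440,80.462) → (84.192,80.462) → (84.192,116.100), returning to the start.

Shape 2 is a open polyline drawn with `<polyline>`. Its stroke #0000ff means score at S447, F1780. After flipping Y the toolpath is (140.575,95.581) → (108.559,20.389) → (62.343,8.081) → (132.741,45.076) → (48.971,73.805).

Shape 3 is a line segment drawn with `<path>`. Its stroke #ff8800 means cut at S852, F1333. After flipping Y the toolpath is (184.092,122.364) → (136.757,44.609).

Shape 4 is a rectangle drawn with `<polygon>`. Its stroke #0000ff means score at S447, F1780. After flipping Y the toolpath is (96.224,112.923) → (210.731,112.923) → (210.731,91.873) → (96.224,91.873) → (96.224,112.923), returning to the start.

Shape 5 is a regular polygon drawn with `<path>`. Its stroke #0000ff means score at S447, F1780. After flipping Y the toolpath is (134.491,57.459) → (111.022,39.488) → (93.051,62.957) → (116.520,80.928) → (134.491,57.459), returning to the start.

Shape 6 is a cubic bezier drawn with `<path>`. Its stroke #ff8800 means cut at S852, F1333. After flipping Y the toolpath is (41.233,46.037) → (47.174,49.584) → (64.680,59.206) → (89.523,72.510) → (117.475,87.101) → (144.308,100.584) → (165.794,110.565) → (177.705,114.650) → (175.813,110.444).

Shape 7 is a rectangle drawn with `<path>`. Its stroke #ff8800 means cut at S852, F1333. After flipping Y the toolpath is (52.525,118.303) → (58.584,118.303) → (58.584,66.478) → (52.525,66.478) → (52.525,118.303), returning to the start.

G21
G90
G0 X84.192 Y116.100
M3 S852
G01 X184.440 Y116.100 F1333
G01 X184.440 Y80.462
G01 X84.192 Y80.462
G01 X84.192 Y116.100
M5
G0 X140.575 Y95.581
M3 S447
G01 X108.559 Y20.389 F1780
G01 X62.343 Y8.081
G01 X132.741 Y45.076
G01 X48.971 Y73.805
M5
G0 X184.092 Y122.364
M3 S852
G01 X136.757 Y44.609 F1333
M5
G0 X96.224 Y112.923
M3 S447
G01 X210.731 Y112.923 F1780
G01 X210.731 Y91.873
G01 X96.224 Y91.873
G01 X96.224 Y112.923
M5
G0 X134.491 Y57.459
M3 S447
G01 X111.022 Y39.488 F1780
G01 X93.051 Y62.957
G01 X116.520 Y80.928
G01 X134.491 Y57.459
M5
G0 X41.233 Y46.037
M3 S852
G01 X47.174 Y49.584 F1333
G01 X64.680 Y59.206
G01 X89.523 Y72.510
G01 X117.475 Y87.101
G01 X144.308 Y100.584
G01 X165.794 Y110.565
G01 X177.705 Y114.650
G01 X175.813 Y110.444
M5
G0 X52.525 Y118.303
M3 S852
G01 X58.584 Y118.303 F1333
G01 X58.584 Y66.478
G01 X52.525 Y66.478
G01 X52.525 Y118.303
M5
G0 X0.000 Y0.000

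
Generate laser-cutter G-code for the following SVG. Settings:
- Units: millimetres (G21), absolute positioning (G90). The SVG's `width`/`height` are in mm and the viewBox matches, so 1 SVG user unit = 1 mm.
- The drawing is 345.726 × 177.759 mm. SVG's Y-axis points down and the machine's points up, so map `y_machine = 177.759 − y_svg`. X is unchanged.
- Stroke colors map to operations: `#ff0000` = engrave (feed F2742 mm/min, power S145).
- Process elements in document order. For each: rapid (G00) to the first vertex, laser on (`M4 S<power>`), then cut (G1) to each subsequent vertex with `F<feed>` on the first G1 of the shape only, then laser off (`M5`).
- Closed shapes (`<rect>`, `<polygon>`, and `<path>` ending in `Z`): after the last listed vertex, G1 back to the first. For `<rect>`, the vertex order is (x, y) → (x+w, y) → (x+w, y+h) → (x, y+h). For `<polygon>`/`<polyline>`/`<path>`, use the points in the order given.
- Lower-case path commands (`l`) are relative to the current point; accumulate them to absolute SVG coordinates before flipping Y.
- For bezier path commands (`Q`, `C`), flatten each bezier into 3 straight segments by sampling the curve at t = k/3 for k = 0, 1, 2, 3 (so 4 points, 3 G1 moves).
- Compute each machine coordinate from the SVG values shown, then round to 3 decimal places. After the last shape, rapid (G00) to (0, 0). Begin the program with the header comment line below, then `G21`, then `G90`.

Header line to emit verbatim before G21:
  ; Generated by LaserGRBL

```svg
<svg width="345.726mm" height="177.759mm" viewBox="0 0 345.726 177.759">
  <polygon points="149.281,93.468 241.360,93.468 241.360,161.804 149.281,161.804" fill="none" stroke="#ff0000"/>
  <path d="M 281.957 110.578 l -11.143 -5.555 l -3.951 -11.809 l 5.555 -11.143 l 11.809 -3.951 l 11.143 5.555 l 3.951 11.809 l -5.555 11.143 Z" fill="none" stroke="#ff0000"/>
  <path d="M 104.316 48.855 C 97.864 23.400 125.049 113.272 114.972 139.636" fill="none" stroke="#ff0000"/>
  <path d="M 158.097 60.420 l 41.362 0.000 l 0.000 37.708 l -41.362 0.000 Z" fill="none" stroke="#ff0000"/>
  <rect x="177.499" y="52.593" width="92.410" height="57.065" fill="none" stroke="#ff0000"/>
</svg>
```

Since the viewBox matches the mm dimensions, user units are millimetres directly. The only transform is the Y-flip y_m = 177.759 − y_svg.

Shape 1 is a rectangle drawn with `<polygon>`. Its stroke #ff0000 means engrave at S145, F2742. After flipping Y the toolpath is (149.281,84.291) → (241.360,84.291) → (241.360,15.955) → (149.281,15.955) → (149.281,84.291), returning to the start.

Shape 2 is a regular polygon drawn with `<path>`. Its stroke #ff0000 means engrave at S145, F2742. After flipping Y the toolpath is (281.957,67.181) → (270.814,72.736) → (266.863,84.545) → (272.418,95.688) → (284.227,99.639) → (295.370,94.084) → (299.321,82.275) → (293.766,71.132) → (281.957,67.181), returning to the start.

Shape 3 is a cubic bezier drawn with `<path>`. Its stroke #ff0000 means engrave at S145, F2742. After flipping Y the toolpath is (104.316,128.904) → (106.450,122.540) → (115.254,79.033) → (114.972,38.123).

Shape 4 is a rectangle drawn with `<path>`. Its stroke #ff0000 means engrave at S145, F2742. After flipping Y the toolpath is (158.097,117.339) → (199.459,117.339) → (199.459,79.631) → (158.097,79.631) → (158.097,117.339), returning to the start.

Shape 5 is a rectangle drawn with `<rect>`. Its stroke #ff0000 means engrave at S145, F2742. After flipping Y the toolpath is (177.499,125.166) → (269.909,125.166) → (269.909,68.101) → (177.499,68.101) → (177.499,125.166), returning to the start.

; Generated by LaserGRBL
G21
G90
G00 X149.281 Y84.291
M4 S145
G1 X241.360 Y84.291 F2742
G1 X241.360 Y15.955
G1 X149.281 Y15.955
G1 X149.281 Y84.291
M5
G00 X281.957 Y67.181
M4 S145
G1 X270.814 Y72.736 F2742
G1 X266.863 Y84.545
G1 X272.418 Y95.688
G1 X284.227 Y99.639
G1 X295.370 Y94.084
G1 X299.321 Y82.275
G1 X293.766 Y71.132
G1 X281.957 Y67.181
M5
G00 X104.316 Y128.904
M4 S145
G1 X106.450 Y122.540 F2742
G1 X115.254 Y79.033
G1 X114.972 Y38.123
M5
G00 X158.097 Y117.339
M4 S145
G1 X199.459 Y117.339 F2742
G1 X199.459 Y79.631
G1 X158.097 Y79.631
G1 X158.097 Y117.339
M5
G00 X177.499 Y125.166
M4 S145
G1 X269.909 Y125.166 F2742
G1 X269.909 Y68.101
G1 X177.499 Y68.101
G1 X177.499 Y125.166
M5
G00 X0.000 Y0.000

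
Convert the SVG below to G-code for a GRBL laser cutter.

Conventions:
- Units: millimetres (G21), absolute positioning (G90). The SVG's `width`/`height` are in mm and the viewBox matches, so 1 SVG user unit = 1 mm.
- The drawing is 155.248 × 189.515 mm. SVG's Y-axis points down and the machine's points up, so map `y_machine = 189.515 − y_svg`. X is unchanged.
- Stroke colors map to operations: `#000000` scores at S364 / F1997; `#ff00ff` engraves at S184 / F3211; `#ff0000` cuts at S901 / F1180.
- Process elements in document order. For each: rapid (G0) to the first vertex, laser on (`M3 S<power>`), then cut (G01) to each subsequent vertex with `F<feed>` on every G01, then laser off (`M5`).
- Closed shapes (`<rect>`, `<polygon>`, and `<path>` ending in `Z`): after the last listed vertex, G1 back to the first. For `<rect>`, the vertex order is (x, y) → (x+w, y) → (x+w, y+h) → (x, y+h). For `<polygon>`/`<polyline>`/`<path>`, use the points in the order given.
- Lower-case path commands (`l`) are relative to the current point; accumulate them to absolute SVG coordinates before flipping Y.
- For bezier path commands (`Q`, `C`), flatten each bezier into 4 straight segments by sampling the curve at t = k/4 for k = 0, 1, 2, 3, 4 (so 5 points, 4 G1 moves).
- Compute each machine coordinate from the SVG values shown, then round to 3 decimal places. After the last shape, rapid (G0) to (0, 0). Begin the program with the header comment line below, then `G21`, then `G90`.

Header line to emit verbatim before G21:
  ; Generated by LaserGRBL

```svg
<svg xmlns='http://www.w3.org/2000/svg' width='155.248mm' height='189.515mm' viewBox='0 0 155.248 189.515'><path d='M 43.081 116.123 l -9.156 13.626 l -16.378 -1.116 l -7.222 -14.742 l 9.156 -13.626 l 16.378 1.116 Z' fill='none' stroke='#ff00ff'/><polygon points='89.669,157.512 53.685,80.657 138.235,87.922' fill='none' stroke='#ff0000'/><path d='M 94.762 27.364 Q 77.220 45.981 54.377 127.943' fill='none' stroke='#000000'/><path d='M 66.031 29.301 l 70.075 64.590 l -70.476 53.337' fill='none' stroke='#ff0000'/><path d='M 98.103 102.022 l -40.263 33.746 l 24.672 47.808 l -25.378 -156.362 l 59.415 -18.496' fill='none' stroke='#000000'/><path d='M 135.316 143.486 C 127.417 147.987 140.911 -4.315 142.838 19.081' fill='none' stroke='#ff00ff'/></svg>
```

Since the viewBox matches the mm dimensions, user units are millimetres directly. The only transform is the Y-flip y_m = 189.515 − y_svg.

Shape 1 is a regular polygon drawn with `<path>`. Its stroke #ff00ff means engrave at S184, F3211. After flipping Y the toolpath is (43.081,73.392) → (33.925,59.766) → (17.547,60.882) → (10.325,75.624) → (19.481,89.250) → (35.859,88.134) → (43.081,73.392), returning to the start.

Shape 2 is a regular polygon drawn with `<polygon>`. Its stroke #ff0000 means cut at S901, F1180. After flipping Y the toolpath is (89.669,32.003) → (53.685,108.858) → (138.235,101.593) → (89.669,32.003), returning to the start.

Shape 3 is a quadratic bezier drawn with `<path>`. Its stroke #000000 means score at S364, F1997. After flipping Y the toolpath is (94.762,162.151) → (85.660,148.883) → (75.895,127.698) → (65.467,98.594) → (54.377,61.572).

Shape 4 is a open polyline drawn with `<path>`. Its stroke #ff0000 means cut at S901, F1180. After flipping Y the toolpath is (66.031,160.214) → (136.106,95.624) → (65.630,42.287).

Shape 5 is a open polyline drawn with `<path>`. Its stroke #000000 means score at S364, F1997. After flipping Y the toolpath is (98.103,87.493) → (57.840,53.747) → (82.512,5.939) → (57.134,162.301) → (116.549,180.797).

Shape 6 is a cubic bezier drawn with `<path>`. Its stroke #ff00ff means engrave at S184, F3211. After flipping Y the toolpath is (135.316,46.029) → (132.888,66.858) → (135.392,115.317) → (139.739,160.233) → (142.838,170.434).

; Generated by LaserGRBL
G21
G90
G0 X43.081 Y73.392
M3 S184
G01 X33.925 Y59.766 F3211
G01 X17.547 Y60.882 F3211
G01 X10.325 Y75.624 F3211
G01 X19.481 Y89.250 F3211
G01 X35.859 Y88.134 F3211
G01 X43.081 Y73.392 F3211
M5
G0 X89.669 Y32.003
M3 S901
G01 X53.685 Y108.858 F1180
G01 X138.235 Y101.593 F1180
G01 X89.669 Y32.003 F1180
M5
G0 X94.762 Y162.151
M3 S364
G01 X85.660 Y148.883 F1997
G01 X75.895 Y127.698 F1997
G01 X65.467 Y98.594 F1997
G01 X54.377 Y61.572 F1997
M5
G0 X66.031 Y160.214
M3 S901
G01 X136.106 Y95.624 F1180
G01 X65.630 Y42.287 F1180
M5
G0 X98.103 Y87.493
M3 S364
G01 X57.840 Y53.747 F1997
G01 X82.512 Y5.939 F1997
G01 X57.134 Y162.301 F1997
G01 X116.549 Y180.797 F1997
M5
G0 X135.316 Y46.029
M3 S184
G01 X132.888 Y66.858 F3211
G01 X135.392 Y115.317 F3211
G01 X139.739 Y160.233 F3211
G01 X142.838 Y170.434 F3211
M5
G0 X0.000 Y0.000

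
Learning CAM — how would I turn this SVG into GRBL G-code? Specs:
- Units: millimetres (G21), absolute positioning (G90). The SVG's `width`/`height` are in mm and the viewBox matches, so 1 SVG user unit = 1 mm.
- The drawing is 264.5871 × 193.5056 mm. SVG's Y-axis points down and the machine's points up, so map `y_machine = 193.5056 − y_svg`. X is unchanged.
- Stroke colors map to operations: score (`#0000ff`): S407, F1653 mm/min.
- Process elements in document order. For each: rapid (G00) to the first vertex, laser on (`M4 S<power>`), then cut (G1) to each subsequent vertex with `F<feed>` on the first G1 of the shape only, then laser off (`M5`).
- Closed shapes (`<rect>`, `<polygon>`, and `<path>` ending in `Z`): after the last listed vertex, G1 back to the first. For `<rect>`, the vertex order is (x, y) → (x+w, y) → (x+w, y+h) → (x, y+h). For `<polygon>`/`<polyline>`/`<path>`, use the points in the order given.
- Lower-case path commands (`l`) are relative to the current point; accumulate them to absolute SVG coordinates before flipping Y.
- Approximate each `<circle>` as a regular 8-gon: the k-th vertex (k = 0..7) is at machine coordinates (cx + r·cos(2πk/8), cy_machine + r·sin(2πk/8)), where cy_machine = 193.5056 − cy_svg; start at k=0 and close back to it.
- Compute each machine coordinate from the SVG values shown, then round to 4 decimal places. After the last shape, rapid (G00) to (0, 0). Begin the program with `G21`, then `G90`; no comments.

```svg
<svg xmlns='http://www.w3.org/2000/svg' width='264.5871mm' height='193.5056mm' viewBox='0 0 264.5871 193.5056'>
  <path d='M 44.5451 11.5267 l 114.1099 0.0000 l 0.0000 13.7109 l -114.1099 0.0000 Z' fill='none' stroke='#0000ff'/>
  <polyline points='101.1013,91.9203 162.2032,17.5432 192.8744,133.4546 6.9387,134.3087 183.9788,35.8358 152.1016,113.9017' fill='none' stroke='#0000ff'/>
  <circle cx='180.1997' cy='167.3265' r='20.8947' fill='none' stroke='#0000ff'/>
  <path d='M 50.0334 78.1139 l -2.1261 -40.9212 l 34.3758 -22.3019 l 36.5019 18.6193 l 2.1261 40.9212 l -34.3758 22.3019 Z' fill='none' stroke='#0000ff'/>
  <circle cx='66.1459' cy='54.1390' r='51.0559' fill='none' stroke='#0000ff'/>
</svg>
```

G21
G90
G00 X44.5451 Y181.9789
M4 S407
G1 X158.6550 Y181.9789 F1653
G1 X158.6550 Y168.2680
G1 X44.5451 Y168.2680
G1 X44.5451 Y181.9789
M5
G00 X101.1013 Y101.5853
M4 S407
G1 X162.2032 Y175.9624 F1653
G1 X192.8744 Y60.0510
G1 X6.9387 Y59.1969
G1 X183.9788 Y157.6698
G1 X152.1016 Y79.6039
M5
G00 X201.0944 Y26.1791
M4 S407
G1 X194.9745 Y40.9539 F1653
G1 X180.1997 Y47.0738
G1 X165.4249 Y40.9539
G1 X159.3050 Y26.1791
G1 X165.4249 Y11.4043
G1 X180.1997 Y5.2844
G1 X194.9745 Y11.4043
G1 X201.0944 Y26.1791
M5
G00 X50.0334 Y115.3917
M4 S407
G1 X47.9073 Y156.3129 F1653
G1 X82.2831 Y178.6148
G1 X118.7850 Y159.9955
G1 X120.9111 Y119.0743
G1 X86.5353 Y96.7724
G1 X50.0334 Y115.3917
M5
G00 X117.2018 Y139.3666
M4 S407
G1 X102.2479 Y175.4686 F1653
G1 X66.1459 Y190.4225
G1 X30.0439 Y175.4686
G1 X15.0900 Y139.3666
G1 X30.0439 Y103.2646
G1 X66.1459 Y88.3107
G1 X102.2479 Y103.2646
G1 X117.2018 Y139.3666
M5
G00 X0.0000 Y0.0000

1 u = 1 mm; y_m = 193.5056 − y.

[1] `<path>` rectangle, #0000ff→score S407 F1653: (44.5451,181.9789) → (158.6550,181.9789) → (158.6550,168.2680) → (44.5451,168.2680) → (44.5451,181.9789) (closed)

[2] `<polyline>` open polyline, #0000ff→score S407 F1653: (101.1013,101.5853) → (162.2032,175.9624) → (192.8744,60.0510) → (6.9387,59.1969) → (183.9788,157.6698) → (152.1016,79.6039)

[3] `<circle>` circle, #0000ff→score S407 F1653: (201.0944,26.1791) → (194.9745,40.9539) → (180.1997,47.0738) → (165.4249,40.9539) → (159.3050,26.1791) → (165.4249,11.4043) → (180.1997,5.2844) → (194.9745,11.4043) → (201.0944,26.1791) (closed)

[4] `<path>` regular polygon, #0000ff→score S407 F1653: (50.0334,115.3917) → (47.9073,156.3129) → (82.2831,178.6148) → (118.7850,159.9955) → (120.9111,119.0743) → (86.5353,96.7724) → (50.0334,115.3917) (closed)

[5] `<circle>` circle, #0000ff→score S407 F1653: (117.2018,139.3666) → (102.2479,175.4686) → (66.1459,190.4225) → (30.0439,175.4686) → (15.0900,139.3666) → (30.0439,103.2646) → (66.1459,88.3107) → (102.2479,103.2646) → (117.2018,139.3666) (closed)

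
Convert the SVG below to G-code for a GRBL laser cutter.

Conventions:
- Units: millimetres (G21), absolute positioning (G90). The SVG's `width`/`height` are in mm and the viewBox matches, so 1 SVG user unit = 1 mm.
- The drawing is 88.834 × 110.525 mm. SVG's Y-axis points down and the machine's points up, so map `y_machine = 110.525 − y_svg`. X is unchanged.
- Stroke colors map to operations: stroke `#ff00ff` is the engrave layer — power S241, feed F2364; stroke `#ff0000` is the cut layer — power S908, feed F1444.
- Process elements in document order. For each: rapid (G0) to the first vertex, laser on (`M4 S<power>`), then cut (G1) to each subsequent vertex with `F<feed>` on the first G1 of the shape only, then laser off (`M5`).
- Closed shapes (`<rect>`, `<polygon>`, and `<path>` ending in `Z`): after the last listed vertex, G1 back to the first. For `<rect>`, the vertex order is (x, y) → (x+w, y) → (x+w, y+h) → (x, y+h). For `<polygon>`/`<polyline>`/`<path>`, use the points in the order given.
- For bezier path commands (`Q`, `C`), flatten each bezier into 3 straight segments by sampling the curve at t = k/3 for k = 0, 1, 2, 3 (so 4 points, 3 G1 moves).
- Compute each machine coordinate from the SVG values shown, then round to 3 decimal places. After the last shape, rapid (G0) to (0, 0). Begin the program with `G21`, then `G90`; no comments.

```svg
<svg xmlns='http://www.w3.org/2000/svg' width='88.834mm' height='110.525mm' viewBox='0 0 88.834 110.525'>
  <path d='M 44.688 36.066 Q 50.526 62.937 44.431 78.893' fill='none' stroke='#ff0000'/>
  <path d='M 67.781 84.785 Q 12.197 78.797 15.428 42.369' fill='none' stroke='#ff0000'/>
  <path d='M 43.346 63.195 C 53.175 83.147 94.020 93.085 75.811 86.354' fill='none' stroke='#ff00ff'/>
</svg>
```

Since the viewBox matches the mm dimensions, user units are millimetres directly. The only transform is the Y-flip y_m = 110.525 − y_svg.

Shape 1 is a quadratic bezier drawn with `<path>`. Its stroke #ff0000 means cut at S908, F1444. After flipping Y the toolpath is (44.688,74.459) → (47.254,57.758) → (47.168,43.482) → (44.431,31.632).

Shape 2 is a quadratic bezier drawn with `<path>`. Its stroke #ff0000 means cut at S908, F1444. After flipping Y the toolpath is (67.781,25.740) → (37.260,33.114) → (19.809,47.253) → (15.428,68.156).

Shape 3 is a cubic bezier drawn with `<path>`. Its stroke #ff00ff means engrave at S241, F2364. After flipping Y the toolpath is (43.346,47.330) → (60.178,30.962) → (77.671,22.750) → (75.811,24.171).

G21
G90
G0 X44.688 Y74.459
M4 S908
G1 X47.254 Y57.758 F1444
G1 X47.168 Y43.482
G1 X44.431 Y31.632
M5
G0 X67.781 Y25.740
M4 S908
G1 X37.260 Y33.114 F1444
G1 X19.809 Y47.253
G1 X15.428 Y68.156
M5
G0 X43.346 Y47.330
M4 S241
G1 X60.178 Y30.962 F2364
G1 X77.671 Y22.750
G1 X75.811 Y24.171
M5
G0 X0.000 Y0.000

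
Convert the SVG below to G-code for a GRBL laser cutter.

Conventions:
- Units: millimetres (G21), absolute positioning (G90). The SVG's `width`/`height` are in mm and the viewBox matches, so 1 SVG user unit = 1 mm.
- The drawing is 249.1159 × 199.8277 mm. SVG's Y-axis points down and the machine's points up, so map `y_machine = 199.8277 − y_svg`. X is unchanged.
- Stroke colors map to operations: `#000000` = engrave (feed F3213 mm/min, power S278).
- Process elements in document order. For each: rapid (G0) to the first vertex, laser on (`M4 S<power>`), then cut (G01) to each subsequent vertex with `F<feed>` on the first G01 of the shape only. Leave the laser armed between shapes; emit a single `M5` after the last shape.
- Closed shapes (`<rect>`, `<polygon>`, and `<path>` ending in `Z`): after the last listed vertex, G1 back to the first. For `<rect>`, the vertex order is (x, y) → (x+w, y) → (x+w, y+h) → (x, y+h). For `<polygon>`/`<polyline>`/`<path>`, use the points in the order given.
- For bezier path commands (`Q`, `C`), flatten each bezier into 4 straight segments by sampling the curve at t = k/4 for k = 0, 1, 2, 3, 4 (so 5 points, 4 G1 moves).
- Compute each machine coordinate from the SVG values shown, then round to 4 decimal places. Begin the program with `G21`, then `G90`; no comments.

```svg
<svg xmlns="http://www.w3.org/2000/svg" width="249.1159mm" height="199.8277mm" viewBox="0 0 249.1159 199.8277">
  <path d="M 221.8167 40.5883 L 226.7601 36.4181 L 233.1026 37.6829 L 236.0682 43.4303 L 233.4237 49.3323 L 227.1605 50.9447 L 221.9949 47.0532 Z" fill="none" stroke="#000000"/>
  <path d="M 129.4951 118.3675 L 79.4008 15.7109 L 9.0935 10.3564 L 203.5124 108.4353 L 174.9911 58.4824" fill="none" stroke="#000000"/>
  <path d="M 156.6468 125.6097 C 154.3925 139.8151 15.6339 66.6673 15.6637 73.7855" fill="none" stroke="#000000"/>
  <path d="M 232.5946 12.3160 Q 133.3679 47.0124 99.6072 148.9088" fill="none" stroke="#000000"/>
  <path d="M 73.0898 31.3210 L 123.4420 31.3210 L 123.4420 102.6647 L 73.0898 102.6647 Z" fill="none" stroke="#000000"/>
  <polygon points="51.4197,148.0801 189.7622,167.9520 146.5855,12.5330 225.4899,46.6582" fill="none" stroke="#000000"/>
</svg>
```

G21
G90
G0 X221.8167 Y159.2394
M4 S278
G01 X226.7601 Y163.4096 F3213
G01 X233.1026 Y162.1448
G01 X236.0682 Y156.3974
G01 X233.4237 Y150.4954
G01 X227.1605 Y148.8830
G01 X221.9949 Y152.7745
G01 X221.8167 Y159.2394
G0 X129.4951 Y81.4602
M4 S278
G01 X79.4008 Y184.1168 F3213
G01 X9.0935 Y189.4713
G01 X203.5124 Y91.3924
G01 X174.9911 Y141.3453
G0 X156.6468 Y74.2180
M4 S278
G01 X133.6630 Y77.3236 F3213
G01 X85.2987 Y97.4724
G01 X37.3627 Y118.9500
G01 X15.6637 Y126.0422
G0 X232.5946 Y187.5117
M4 S278
G01 X187.0729 Y165.9635 F3213
G01 X149.7344 Y136.0153
G01 X120.5792 Y97.6671
G01 X99.6072 Y50.9189
G0 X73.0898 Y168.5067
M4 S278
G01 X123.4420 Y168.5067 F3213
G01 X123.4420 Y97.1630
G01 X73.0898 Y97.1630
G01 X73.0898 Y168.5067
G0 X51.4197 Y51.7476
M4 S278
G01 X189.7622 Y31.8757 F3213
G01 X146.5855 Y187.2947
G01 X225.4899 Y153.1695
G01 X51.4197 Y51.7476
M5

Since the viewBox matches the mm dimensions, user units are millimetres directly. The only transform is the Y-flip y_m = 199.8277 − y_svg.

Shape 1 is a regular polygon drawn with `<path>`. Its stroke #000000 means engrave at S278, F3213. After flipping Y the toolpath is (221.8167,159.2394) → (226.7601,163.4096) → (233.1026,162.1448) → (236.0682,156.3974) → (233.4237,150.4954) → (227.1605,148.8830) → (221.9949,152.7745) → (221.8167,159.2394), returning to the start.

Shape 2 is a open polyline drawn with `<path>`. Its stroke #000000 means engrave at S278, F3213. After flipping Y the toolpath is (129.4951,81.4602) → (79.4008,184.1168) → (9.0935,189.4713) → (203.5124,91.3924) → (174.9911,141.3453).

Shape 3 is a cubic bezier drawn with `<path>`. Its stroke #000000 means engrave at S278, F3213. After flipping Y the toolpath is (156.6468,74.2180) → (133.6630,77.3236) → (85.2987,97.4724) → (37.3627,118.9500) → (15.6637,126.0422).

Shape 4 is a quadratic bezier drawn with `<path>`. Its stroke #000000 means engrave at S278, F3213. After flipping Y the toolpath is (232.5946,187.5117) → (187.0729,165.9635) → (149.7344,136.0153) → (120.5792,97.6671) → (99.6072,50.9189).

Shape 5 is a rectangle drawn with `<path>`. Its stroke #000000 means engrave at S278, F3213. After flipping Y the toolpath is (73.0898,168.5067) → (123.4420,168.5067) → (123.4420,97.1630) → (73.0898,97.1630) → (73.0898,168.5067), returning to the start.

Shape 6 is a closed polygon drawn with `<polygon>`. Its stroke #000000 means engrave at S278, F3213. After flipping Y the toolpath is (51.4197,51.7476) → (189.7622,31.8757) → (146.5855,187.2947) → (225.4899,153.1695) → (51.4197,51.7476), returning to the start.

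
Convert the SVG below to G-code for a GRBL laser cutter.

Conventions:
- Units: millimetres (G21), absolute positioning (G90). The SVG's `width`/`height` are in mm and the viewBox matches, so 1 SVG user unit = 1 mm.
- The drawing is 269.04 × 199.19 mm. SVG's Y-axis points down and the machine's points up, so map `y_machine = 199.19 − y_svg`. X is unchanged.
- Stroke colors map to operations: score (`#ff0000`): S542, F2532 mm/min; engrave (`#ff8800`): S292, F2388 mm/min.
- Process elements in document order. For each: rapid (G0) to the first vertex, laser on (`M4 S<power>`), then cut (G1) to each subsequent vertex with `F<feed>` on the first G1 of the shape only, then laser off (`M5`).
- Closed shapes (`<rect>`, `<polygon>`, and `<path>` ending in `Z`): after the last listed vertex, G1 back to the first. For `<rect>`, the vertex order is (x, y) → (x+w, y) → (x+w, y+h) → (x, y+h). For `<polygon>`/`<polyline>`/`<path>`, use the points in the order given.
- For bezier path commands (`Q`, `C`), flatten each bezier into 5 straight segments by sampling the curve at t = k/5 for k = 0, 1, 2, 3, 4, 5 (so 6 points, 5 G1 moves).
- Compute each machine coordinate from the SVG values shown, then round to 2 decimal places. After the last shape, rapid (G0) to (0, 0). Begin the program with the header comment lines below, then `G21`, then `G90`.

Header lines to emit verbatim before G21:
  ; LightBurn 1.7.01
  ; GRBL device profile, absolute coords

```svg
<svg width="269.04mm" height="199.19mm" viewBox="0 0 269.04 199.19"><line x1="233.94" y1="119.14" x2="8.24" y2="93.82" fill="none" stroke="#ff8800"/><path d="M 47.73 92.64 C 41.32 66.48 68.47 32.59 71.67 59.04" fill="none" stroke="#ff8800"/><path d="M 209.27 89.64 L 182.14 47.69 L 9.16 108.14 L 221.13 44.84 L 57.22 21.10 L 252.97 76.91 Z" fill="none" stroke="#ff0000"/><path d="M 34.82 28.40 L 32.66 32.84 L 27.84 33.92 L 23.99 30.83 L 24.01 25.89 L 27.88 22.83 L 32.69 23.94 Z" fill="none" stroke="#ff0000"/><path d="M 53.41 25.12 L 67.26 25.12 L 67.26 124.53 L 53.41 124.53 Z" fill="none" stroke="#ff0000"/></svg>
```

Since the viewBox matches the mm dimensions, user units are millimetres directly. The only transform is the Y-flip y_m = 199.19 − y_svg.

Shape 1 is a line segment drawn with `<line>`. Its stroke #ff8800 means engrave at S292, F2388. After flipping Y the toolpath is (233.94,80.05) → (8.24,105.37).

Shape 2 is a cubic bezier drawn with `<path>`. Its stroke #ff8800 means engrave at S292, F2388. After flipping Y the toolpath is (47.73,106.55) → (47.45,122.63) → (52.47,137.30) → (60.01,147.28) → (67.34,149.32) → (71.67,140.15).

Shape 3 is a closed polygon drawn with `<path>`. Its stroke #ff0000 means score at S542, F2532. After flipping Y the toolpath is (209.27,109.55) → (182.14,151.50) → (9.16,91.05) → (221.13,154.35) → (57.22,178.09) → (252.97,122.28) → (209.27,109.55), returning to the start.

Shape 4 is a regular polygon drawn with `<path>`. Its stroke #ff0000 means score at S542, F2532. After flipping Y the toolpath is (34.82,170.79) → (32.66,166.35) → (27.84,165.27) → (23.99,168.36) → (24.01,173.30) → (27.88,176.36) → (32.69,175.25) → (34.82,170.79), returning to the start.

Shape 5 is a rectangle drawn with `<path>`. Its stroke #ff0000 means score at S542, F2532. After flipping Y the toolpath is (53.41,174.07) → (67.26,174.07) → (67.26,74.66) → (53.41,74.66) → (53.41,174.07), returning to the start.

; LightBurn 1.7.01
; GRBL device profile, absolute coords
G21
G90
G0 X233.94 Y80.05
M4 S292
G1 X8.24 Y105.37 F2388
M5
G0 X47.73 Y106.55
M4 S292
G1 X47.45 Y122.63 F2388
G1 X52.47 Y137.30
G1 X60.01 Y147.28
G1 X67.34 Y149.32
G1 X71.67 Y140.15
M5
G0 X209.27 Y109.55
M4 S542
G1 X182.14 Y151.50 F2532
G1 X9.16 Y91.05
G1 X221.13 Y154.35
G1 X57.22 Y178.09
G1 X252.97 Y122.28
G1 X209.27 Y109.55
M5
G0 X34.82 Y170.79
M4 S542
G1 X32.66 Y166.35 F2532
G1 X27.84 Y165.27
G1 X23.99 Y168.36
G1 X24.01 Y173.30
G1 X27.88 Y176.36
G1 X32.69 Y175.25
G1 X34.82 Y170.79
M5
G0 X53.41 Y174.07
M4 S542
G1 X67.26 Y174.07 F2532
G1 X67.26 Y74.66
G1 X53.41 Y74.66
G1 X53.41 Y174.07
M5
G0 X0.00 Y0.00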